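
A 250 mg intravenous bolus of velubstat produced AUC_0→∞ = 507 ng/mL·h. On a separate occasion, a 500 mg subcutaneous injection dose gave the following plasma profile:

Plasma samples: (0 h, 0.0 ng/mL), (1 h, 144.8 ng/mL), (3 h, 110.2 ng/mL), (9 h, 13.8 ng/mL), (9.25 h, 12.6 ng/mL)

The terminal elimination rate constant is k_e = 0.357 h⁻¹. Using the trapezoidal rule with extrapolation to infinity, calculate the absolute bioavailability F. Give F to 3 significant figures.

F = 0.728

Trapezoidal AUC_0→9.25 (subcutaneous injection):
  [0→1]: (0.0+144.8)/2 × 1 = 72.4
  [1→3]: (144.8+110.2)/2 × 2 = 255.0
  [3→9]: (110.2+13.8)/2 × 6 = 372.0
  [9→9.25]: (13.8+12.6)/2 × 0.25 = 3.3
  Sum = 702.7 ng/mL·h
Tail: C_last/k_e = 12.6/0.357 = 35.294
AUC_0→∞ (subcutaneous injection) = 702.7 + 35.294 = 737.994 ng/mL·h
F = (AUC_ev/D_ev)/(AUC_iv/D_iv) = (737.994/500)/(507/250) = 1.475988/2.028 = 0.7278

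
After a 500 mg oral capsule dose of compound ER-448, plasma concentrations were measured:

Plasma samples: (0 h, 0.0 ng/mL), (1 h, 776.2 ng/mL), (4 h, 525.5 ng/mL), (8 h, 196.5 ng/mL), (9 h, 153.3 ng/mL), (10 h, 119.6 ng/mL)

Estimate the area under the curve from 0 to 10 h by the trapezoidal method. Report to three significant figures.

AUC = 4100 ng/mL·h

Trapezoidal AUC_0→10:
  [0→1]: (0.0+776.2)/2 × 1 = 388.1
  [1→4]: (776.2+525.5)/2 × 3 = 1952.55
  [4→8]: (525.5+196.5)/2 × 4 = 1444.0
  [8→9]: (196.5+153.3)/2 × 1 = 174.9
  [9→10]: (153.3+119.6)/2 × 1 = 136.45
  Sum = 4096.0 ng/mL·h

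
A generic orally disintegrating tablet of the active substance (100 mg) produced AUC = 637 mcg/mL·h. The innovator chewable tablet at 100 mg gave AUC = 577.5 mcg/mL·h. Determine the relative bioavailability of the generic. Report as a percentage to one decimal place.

F_rel = (AUC_test/D_test) / (AUC_ref/D_ref)
      = (637/100) / (577.5/100)
      = 6.37 / 5.775 = 1.1030 = 110.30%

F_rel = 110.3%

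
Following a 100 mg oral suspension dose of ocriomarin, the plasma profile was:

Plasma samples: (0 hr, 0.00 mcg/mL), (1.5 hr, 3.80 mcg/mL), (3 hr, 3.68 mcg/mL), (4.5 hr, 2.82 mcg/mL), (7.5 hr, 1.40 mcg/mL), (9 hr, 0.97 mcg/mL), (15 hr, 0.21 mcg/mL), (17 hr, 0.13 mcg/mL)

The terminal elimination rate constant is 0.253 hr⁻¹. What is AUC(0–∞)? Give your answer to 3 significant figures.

Trapezoidal AUC_0→17:
  [0→1.5]: (0.00+3.80)/2 × 1.5 = 2.85
  [1.5→3]: (3.80+3.68)/2 × 1.5 = 5.61
  [3→4.5]: (3.68+2.82)/2 × 1.5 = 4.875
  [4.5→7.5]: (2.82+1.40)/2 × 3 = 6.33
  [7.5→9]: (1.40+0.97)/2 × 1.5 = 1.7775
  [9→15]: (0.97+0.21)/2 × 6 = 3.54
  [15→17]: (0.21+0.13)/2 × 2 = 0.34
  Sum = 25.3225 mcg/mL·hr
Extrapolated tail: C_last / k_e = 0.13 / 0.253 = 0.514
AUC_0→∞ = 25.3225 + 0.514 = 25.8365 mcg/mL·hr

AUC = 25.8 mcg/mL·hr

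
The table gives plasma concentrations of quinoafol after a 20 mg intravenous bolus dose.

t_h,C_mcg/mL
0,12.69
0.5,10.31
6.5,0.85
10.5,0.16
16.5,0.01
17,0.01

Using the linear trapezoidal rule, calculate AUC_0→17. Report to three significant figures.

Trapezoidal AUC_0→17:
  [0→0.5]: (12.69+10.31)/2 × 0.5 = 5.75
  [0.5→6.5]: (10.31+0.85)/2 × 6 = 33.48
  [6.5→10.5]: (0.85+0.16)/2 × 4 = 2.02
  [10.5→16.5]: (0.16+0.01)/2 × 6 = 0.51
  [16.5→17]: (0.01+0.01)/2 × 0.5 = 0.005
  Sum = 41.765 mcg/mL·h

AUC = 41.8 mcg/mL·h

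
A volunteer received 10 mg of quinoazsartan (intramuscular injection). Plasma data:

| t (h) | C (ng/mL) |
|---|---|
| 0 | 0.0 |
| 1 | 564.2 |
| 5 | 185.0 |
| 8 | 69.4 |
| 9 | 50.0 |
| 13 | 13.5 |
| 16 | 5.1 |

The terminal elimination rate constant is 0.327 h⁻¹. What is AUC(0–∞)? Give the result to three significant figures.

Trapezoidal AUC_0→16:
  [0→1]: (0.0+564.2)/2 × 1 = 282.1
  [1→5]: (564.2+185.0)/2 × 4 = 1498.4
  [5→8]: (185.0+69.4)/2 × 3 = 381.6
  [8→9]: (69.4+50.0)/2 × 1 = 59.7
  [9→13]: (50.0+13.5)/2 × 4 = 127.0
  [13→16]: (13.5+5.1)/2 × 3 = 27.9
  Sum = 2376.7 ng/mL·h
Extrapolated tail: C_last / k_e = 5.1 / 0.327 = 15.596
AUC_0→∞ = 2376.7 + 15.596 = 2392.296 ng/mL·h

AUC = 2390 ng/mL·h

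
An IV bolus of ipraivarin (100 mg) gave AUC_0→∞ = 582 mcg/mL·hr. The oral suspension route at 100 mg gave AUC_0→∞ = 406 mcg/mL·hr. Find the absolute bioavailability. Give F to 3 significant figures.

F = (AUC_ev / D_ev) / (AUC_iv / D_iv)
  = (406/100) / (582/100)
  = 4.06 / 5.82 = 0.6976

F = 0.698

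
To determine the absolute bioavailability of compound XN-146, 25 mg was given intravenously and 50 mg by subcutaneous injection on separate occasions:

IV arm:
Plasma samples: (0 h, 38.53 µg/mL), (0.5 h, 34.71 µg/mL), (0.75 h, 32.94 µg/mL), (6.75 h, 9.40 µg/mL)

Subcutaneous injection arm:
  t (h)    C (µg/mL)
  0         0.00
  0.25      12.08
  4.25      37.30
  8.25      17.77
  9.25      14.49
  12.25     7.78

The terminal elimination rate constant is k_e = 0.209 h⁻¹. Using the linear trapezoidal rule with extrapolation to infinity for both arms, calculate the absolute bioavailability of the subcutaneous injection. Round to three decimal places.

Trapezoidal AUC_0→6.75 (IV):
  [0→0.5]: (38.53+34.71)/2 × 0.5 = 18.31
  [0.5→0.75]: (34.71+32.94)/2 × 0.25 = 8.45625
  [0.75→6.75]: (32.94+9.40)/2 × 6 = 127.02
  Sum = 153.78625 µg/mL·h
IV tail: 9.40/0.209 = 44.976; AUC_iv,0→∞ = 153.78625 + 44.976 = 198.76225 µg/mL·h
Trapezoidal AUC_0→12.25 (subcutaneous injection):
  [0→0.25]: (0.00+12.08)/2 × 0.25 = 1.51
  [0.25→4.25]: (12.08+37.30)/2 × 4 = 98.76
  [4.25→8.25]: (37.30+17.77)/2 × 4 = 110.14
  [8.25→9.25]: (17.77+14.49)/2 × 1 = 16.13
  [9.25→12.25]: (14.49+7.78)/2 × 3 = 33.405
  Sum = 259.945 µg/mL·h
subcutaneous injection tail: 7.78/0.209 = 37.225; AUC_ev,0→∞ = 259.945 + 37.225 = 297.17 µg/mL·h
F = (AUC_ev/D_ev)/(AUC_iv/D_iv) = (297.17/50)/(198.76225/25) = 5.9434/7.95049 = 0.7476

F = 0.748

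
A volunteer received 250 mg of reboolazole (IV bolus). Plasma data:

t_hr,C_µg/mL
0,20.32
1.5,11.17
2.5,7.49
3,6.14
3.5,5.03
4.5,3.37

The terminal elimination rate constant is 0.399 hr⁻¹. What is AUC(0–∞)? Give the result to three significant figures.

AUC = 51.8 µg/mL·hr

Trapezoidal AUC_0→4.5:
  [0→1.5]: (20.32+11.17)/2 × 1.5 = 23.6175
  [1.5→2.5]: (11.17+7.49)/2 × 1 = 9.33
  [2.5→3]: (7.49+6.14)/2 × 0.5 = 3.4075
  [3→3.5]: (6.14+5.03)/2 × 0.5 = 2.7925
  [3.5→4.5]: (5.03+3.37)/2 × 1 = 4.2
  Sum = 43.3475 µg/mL·hr
Extrapolated tail: C_last / k_e = 3.37 / 0.399 = 8.446
AUC_0→∞ = 43.3475 + 8.446 = 51.7935 µg/mL·hr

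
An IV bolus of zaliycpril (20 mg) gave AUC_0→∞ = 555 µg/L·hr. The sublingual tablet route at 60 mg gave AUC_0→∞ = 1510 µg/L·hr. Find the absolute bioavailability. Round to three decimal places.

F = 0.907

F = (AUC_ev / D_ev) / (AUC_iv / D_iv)
  = (1510/60) / (555/20)
  = 25.1667 / 27.75 = 0.9069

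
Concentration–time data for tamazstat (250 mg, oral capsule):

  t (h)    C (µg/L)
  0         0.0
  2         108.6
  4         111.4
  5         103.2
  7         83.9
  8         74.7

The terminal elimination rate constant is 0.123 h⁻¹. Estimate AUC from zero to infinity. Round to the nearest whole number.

Trapezoidal AUC_0→8:
  [0→2]: (0.0+108.6)/2 × 2 = 108.6
  [2→4]: (108.6+111.4)/2 × 2 = 220.0
  [4→5]: (111.4+103.2)/2 × 1 = 107.3
  [5→7]: (103.2+83.9)/2 × 2 = 187.1
  [7→8]: (83.9+74.7)/2 × 1 = 79.3
  Sum = 702.3 µg/L·h
Extrapolated tail: C_last / k_e = 74.7 / 0.123 = 607.317
AUC_0→∞ = 702.3 + 607.317 = 1309.617 µg/L·h

AUC = 1310 µg/L·h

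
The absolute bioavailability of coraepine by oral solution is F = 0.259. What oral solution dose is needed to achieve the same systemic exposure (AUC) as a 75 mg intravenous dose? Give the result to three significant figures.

For equal systemic exposure: F × D_ev = D_iv
D_ev = D_iv / F = 75 / 0.259 = 289.575 mg

D_oral = 290 mg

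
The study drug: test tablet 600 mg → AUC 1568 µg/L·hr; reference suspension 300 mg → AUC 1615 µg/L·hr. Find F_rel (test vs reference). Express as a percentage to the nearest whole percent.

F_rel = (AUC_test/D_test) / (AUC_ref/D_ref)
      = (1568/600) / (1615/300)
      = 2.61333 / 5.38333 = 0.4854 = 48.54%

F_rel = 49%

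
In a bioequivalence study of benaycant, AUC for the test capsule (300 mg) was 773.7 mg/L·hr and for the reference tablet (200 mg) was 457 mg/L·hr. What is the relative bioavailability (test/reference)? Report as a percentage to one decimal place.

F_rel = 112.9%

F_rel = (AUC_test/D_test) / (AUC_ref/D_ref)
      = (773.7/300) / (457/200)
      = 2.579 / 2.285 = 1.1287 = 112.87%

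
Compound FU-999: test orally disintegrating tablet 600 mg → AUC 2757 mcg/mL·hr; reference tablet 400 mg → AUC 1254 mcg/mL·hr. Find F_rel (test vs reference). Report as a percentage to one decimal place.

F_rel = 146.6%

F_rel = (AUC_test/D_test) / (AUC_ref/D_ref)
      = (2757/600) / (1254/400)
      = 4.595 / 3.135 = 1.4657 = 146.57%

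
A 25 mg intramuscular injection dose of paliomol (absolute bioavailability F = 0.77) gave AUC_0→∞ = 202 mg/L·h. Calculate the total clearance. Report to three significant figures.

CL = F × Dose / AUC_0→∞
   = 0.77 × 25 / 202 = 0.095297 L/h

CL = 0.0953 L/h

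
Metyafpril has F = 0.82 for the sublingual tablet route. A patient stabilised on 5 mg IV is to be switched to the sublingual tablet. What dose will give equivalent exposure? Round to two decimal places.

For equal systemic exposure: F × D_ev = D_iv
D_ev = D_iv / F = 5 / 0.82 = 6.09756 mg

D_sublingual = 6.10 mg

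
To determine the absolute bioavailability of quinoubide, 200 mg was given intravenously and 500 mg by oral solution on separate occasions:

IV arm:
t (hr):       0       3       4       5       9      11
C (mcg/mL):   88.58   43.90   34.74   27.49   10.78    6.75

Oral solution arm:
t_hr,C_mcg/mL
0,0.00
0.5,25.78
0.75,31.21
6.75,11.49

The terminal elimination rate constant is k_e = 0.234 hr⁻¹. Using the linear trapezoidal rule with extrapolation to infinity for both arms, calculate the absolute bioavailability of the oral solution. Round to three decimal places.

F = 0.195

Trapezoidal AUC_0→11 (IV):
  [0→3]: (88.58+43.90)/2 × 3 = 198.72
  [3→4]: (43.90+34.74)/2 × 1 = 39.32
  [4→5]: (34.74+27.49)/2 × 1 = 31.115
  [5→9]: (27.49+10.78)/2 × 4 = 76.54
  [9→11]: (10.78+6.75)/2 × 2 = 17.53
  Sum = 363.225 mcg/mL·hr
IV tail: 6.75/0.234 = 28.846; AUC_iv,0→∞ = 363.225 + 28.846 = 392.071 mcg/mL·hr
Trapezoidal AUC_0→6.75 (oral solution):
  [0→0.5]: (0.00+25.78)/2 × 0.5 = 6.445
  [0.5→0.75]: (25.78+31.21)/2 × 0.25 = 7.12375
  [0.75→6.75]: (31.21+11.49)/2 × 6 = 128.1
  Sum = 141.66875 mcg/mL·hr
oral solution tail: 11.49/0.234 = 49.103; AUC_ev,0→∞ = 141.66875 + 49.103 = 190.77175 mcg/mL·hr
F = (AUC_ev/D_ev)/(AUC_iv/D_iv) = (190.77175/500)/(392.071/200) = 0.3815435/1.960355 = 0.1946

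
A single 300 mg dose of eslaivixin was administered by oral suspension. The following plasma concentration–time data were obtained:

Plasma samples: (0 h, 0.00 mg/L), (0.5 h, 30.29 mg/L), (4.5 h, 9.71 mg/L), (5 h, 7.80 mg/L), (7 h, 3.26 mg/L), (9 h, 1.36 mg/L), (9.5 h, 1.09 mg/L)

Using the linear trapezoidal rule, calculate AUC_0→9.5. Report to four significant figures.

Trapezoidal AUC_0→9.5:
  [0→0.5]: (0.00+30.29)/2 × 0.5 = 7.5725
  [0.5→4.5]: (30.29+9.71)/2 × 4 = 80.0
  [4.5→5]: (9.71+7.80)/2 × 0.5 = 4.3775
  [5→7]: (7.80+3.26)/2 × 2 = 11.06
  [7→9]: (3.26+1.36)/2 × 2 = 4.62
  [9→9.5]: (1.36+1.09)/2 × 0.5 = 0.6125
  Sum = 108.2425 mg/L·h

AUC = 108.2 mg/L·h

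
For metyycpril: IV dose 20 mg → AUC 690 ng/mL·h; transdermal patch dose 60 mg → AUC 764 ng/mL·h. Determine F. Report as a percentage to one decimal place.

F = (AUC_ev / D_ev) / (AUC_iv / D_iv)
  = (764/60) / (690/20)
  = 12.7333 / 34.5 = 0.3691
  = 36.91%

F = 36.9%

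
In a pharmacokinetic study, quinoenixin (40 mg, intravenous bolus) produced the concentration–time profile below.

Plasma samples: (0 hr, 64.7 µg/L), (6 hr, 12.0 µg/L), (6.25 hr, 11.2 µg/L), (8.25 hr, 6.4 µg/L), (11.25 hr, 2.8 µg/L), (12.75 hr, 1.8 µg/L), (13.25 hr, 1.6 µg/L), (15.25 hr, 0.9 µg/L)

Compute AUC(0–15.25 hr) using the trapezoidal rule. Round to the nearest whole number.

AUC = 271 µg/L·hr

Trapezoidal AUC_0→15.25:
  [0→6]: (64.7+12.0)/2 × 6 = 230.1
  [6→6.25]: (12.0+11.2)/2 × 0.25 = 2.9
  [6.25→8.25]: (11.2+6.4)/2 × 2 = 17.6
  [8.25→11.25]: (6.4+2.8)/2 × 3 = 13.8
  [11.25→12.75]: (2.8+1.8)/2 × 1.5 = 3.45
  [12.75→13.25]: (1.8+1.6)/2 × 0.5 = 0.85
  [13.25→15.25]: (1.6+0.9)/2 × 2 = 2.5
  Sum = 271.2 µg/L·hr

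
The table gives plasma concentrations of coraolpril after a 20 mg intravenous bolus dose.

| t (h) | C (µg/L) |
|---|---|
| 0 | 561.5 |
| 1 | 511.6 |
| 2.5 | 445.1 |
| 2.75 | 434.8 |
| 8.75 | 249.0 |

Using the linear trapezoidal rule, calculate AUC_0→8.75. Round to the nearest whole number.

Trapezoidal AUC_0→8.75:
  [0→1]: (561.5+511.6)/2 × 1 = 536.55
  [1→2.5]: (511.6+445.1)/2 × 1.5 = 717.525
  [2.5→2.75]: (445.1+434.8)/2 × 0.25 = 109.9875
  [2.75→8.75]: (434.8+249.0)/2 × 6 = 2051.4
  Sum = 3415.4625 µg/L·h

AUC = 3415 µg/L·h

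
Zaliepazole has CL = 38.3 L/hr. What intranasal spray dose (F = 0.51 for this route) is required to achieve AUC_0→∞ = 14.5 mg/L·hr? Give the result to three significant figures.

Dose = 1090 mg

Dose = CL × AUC_0→∞ / F
     = 38.3 × 14.5 / 0.51 = 1088.92 mg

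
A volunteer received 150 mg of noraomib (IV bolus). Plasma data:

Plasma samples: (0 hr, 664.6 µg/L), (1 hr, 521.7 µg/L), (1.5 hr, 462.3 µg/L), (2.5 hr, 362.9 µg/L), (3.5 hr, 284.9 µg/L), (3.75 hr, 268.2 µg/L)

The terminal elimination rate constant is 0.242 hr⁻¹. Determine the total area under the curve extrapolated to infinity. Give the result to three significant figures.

AUC = 2750 µg/L·hr

Trapezoidal AUC_0→3.75:
  [0→1]: (664.6+521.7)/2 × 1 = 593.15
  [1→1.5]: (521.7+462.3)/2 × 0.5 = 246.0
  [1.5→2.5]: (462.3+362.9)/2 × 1 = 412.6
  [2.5→3.5]: (362.9+284.9)/2 × 1 = 323.9
  [3.5→3.75]: (284.9+268.2)/2 × 0.25 = 69.1375
  Sum = 1644.7875 µg/L·hr
Extrapolated tail: C_last / k_e = 268.2 / 0.242 = 1108.264
AUC_0→∞ = 1644.7875 + 1108.264 = 2753.0515 µg/L·hr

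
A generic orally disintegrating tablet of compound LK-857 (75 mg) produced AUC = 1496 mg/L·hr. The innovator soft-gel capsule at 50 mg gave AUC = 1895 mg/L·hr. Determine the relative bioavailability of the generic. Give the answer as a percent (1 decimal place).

F_rel = (AUC_test/D_test) / (AUC_ref/D_ref)
      = (1496/75) / (1895/50)
      = 19.9467 / 37.9 = 0.5263 = 52.63%

F_rel = 52.6%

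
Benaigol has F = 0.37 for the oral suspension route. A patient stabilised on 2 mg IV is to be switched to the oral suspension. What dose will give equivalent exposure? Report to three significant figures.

D_oral = 5.41 mg

For equal systemic exposure: F × D_ev = D_iv
D_ev = D_iv / F = 2 / 0.37 = 5.40541 mg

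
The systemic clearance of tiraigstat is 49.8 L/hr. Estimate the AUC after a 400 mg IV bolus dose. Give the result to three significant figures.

AUC_0→∞ = Dose_iv / CL
        = 400 / 49.8 = 8.03213 mg/L·hr

AUC = 8.03 mg/L·hr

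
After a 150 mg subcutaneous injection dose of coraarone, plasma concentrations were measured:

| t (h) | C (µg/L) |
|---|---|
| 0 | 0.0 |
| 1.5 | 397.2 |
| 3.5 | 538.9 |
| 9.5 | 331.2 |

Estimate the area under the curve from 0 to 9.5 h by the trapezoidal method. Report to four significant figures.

Trapezoidal AUC_0→9.5:
  [0→1.5]: (0.0+397.2)/2 × 1.5 = 297.9
  [1.5→3.5]: (397.2+538.9)/2 × 2 = 936.1
  [3.5→9.5]: (538.9+331.2)/2 × 6 = 2610.3
  Sum = 3844.3 µg/L·h

AUC = 3844 µg/L·h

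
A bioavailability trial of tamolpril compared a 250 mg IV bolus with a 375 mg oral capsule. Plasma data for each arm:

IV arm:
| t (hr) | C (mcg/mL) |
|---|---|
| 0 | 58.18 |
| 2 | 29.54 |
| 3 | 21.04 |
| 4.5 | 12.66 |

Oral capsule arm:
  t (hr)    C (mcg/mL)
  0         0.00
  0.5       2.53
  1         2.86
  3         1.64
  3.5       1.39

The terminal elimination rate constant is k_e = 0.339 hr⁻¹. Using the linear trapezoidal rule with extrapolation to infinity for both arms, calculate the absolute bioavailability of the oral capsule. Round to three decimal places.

F = 0.043

Trapezoidal AUC_0→4.5 (IV):
  [0→2]: (58.18+29.54)/2 × 2 = 87.72
  [2→3]: (29.54+21.04)/2 × 1 = 25.29
  [3→4.5]: (21.04+12.66)/2 × 1.5 = 25.275
  Sum = 138.285 mcg/mL·hr
IV tail: 12.66/0.339 = 37.345; AUC_iv,0→∞ = 138.285 + 37.345 = 175.63 mcg/mL·hr
Trapezoidal AUC_0→3.5 (oral capsule):
  [0→0.5]: (0.00+2.53)/2 × 0.5 = 0.6325
  [0.5→1]: (2.53+2.86)/2 × 0.5 = 1.3475
  [1→3]: (2.86+1.64)/2 × 2 = 4.5
  [3→3.5]: (1.64+1.39)/2 × 0.5 = 0.7575
  Sum = 7.2375 mcg/mL·hr
oral capsule tail: 1.39/0.339 = 4.100; AUC_ev,0→∞ = 7.2375 + 4.100 = 11.3375 mcg/mL·hr
F = (AUC_ev/D_ev)/(AUC_iv/D_iv) = (11.3375/375)/(175.63/250) = 0.0302333/0.70252 = 0.0430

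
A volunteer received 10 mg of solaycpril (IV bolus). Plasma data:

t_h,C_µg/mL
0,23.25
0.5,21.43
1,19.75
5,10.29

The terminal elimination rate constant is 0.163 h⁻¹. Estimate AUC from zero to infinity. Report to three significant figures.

Trapezoidal AUC_0→5:
  [0→0.5]: (23.25+21.43)/2 × 0.5 = 11.17
  [0.5→1]: (21.43+19.75)/2 × 0.5 = 10.295
  [1→5]: (19.75+10.29)/2 × 4 = 60.08
  Sum = 81.545 µg/mL·h
Extrapolated tail: C_last / k_e = 10.29 / 0.163 = 63.129
AUC_0→∞ = 81.545 + 63.129 = 144.674 µg/mL·h

AUC = 145 µg/mL·h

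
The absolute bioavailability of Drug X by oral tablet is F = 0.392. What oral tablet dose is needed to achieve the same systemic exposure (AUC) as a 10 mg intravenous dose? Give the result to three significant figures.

For equal systemic exposure: F × D_ev = D_iv
D_ev = D_iv / F = 10 / 0.392 = 25.5102 mg

D_oral = 25.5 mg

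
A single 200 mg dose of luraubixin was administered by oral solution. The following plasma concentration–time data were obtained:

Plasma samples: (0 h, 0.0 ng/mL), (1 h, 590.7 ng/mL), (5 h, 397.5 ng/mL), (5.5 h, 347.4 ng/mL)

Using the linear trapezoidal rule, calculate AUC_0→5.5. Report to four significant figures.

AUC = 2458 ng/mL·h

Trapezoidal AUC_0→5.5:
  [0→1]: (0.0+590.7)/2 × 1 = 295.35
  [1→5]: (590.7+397.5)/2 × 4 = 1976.4
  [5→5.5]: (397.5+347.4)/2 × 0.5 = 186.225
  Sum = 2457.975 ng/mL·h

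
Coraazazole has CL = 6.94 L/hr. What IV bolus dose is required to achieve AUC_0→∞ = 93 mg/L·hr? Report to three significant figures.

Dose_iv = CL × AUC_0→∞
     = 6.94 × 93 = 645.42 mg

Dose = 645 mg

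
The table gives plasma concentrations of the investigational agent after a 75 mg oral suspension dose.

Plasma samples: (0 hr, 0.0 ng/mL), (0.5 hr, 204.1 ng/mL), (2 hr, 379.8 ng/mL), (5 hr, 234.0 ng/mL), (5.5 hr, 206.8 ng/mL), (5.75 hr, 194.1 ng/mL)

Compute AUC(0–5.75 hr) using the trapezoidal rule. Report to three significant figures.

AUC = 1570 ng/mL·hr

Trapezoidal AUC_0→5.75:
  [0→0.5]: (0.0+204.1)/2 × 0.5 = 51.025
  [0.5→2]: (204.1+379.8)/2 × 1.5 = 437.925
  [2→5]: (379.8+234.0)/2 × 3 = 920.7
  [5→5.5]: (234.0+206.8)/2 × 0.5 = 110.2
  [5.5→5.75]: (206.8+194.1)/2 × 0.25 = 50.1125
  Sum = 1569.9625 ng/mL·hr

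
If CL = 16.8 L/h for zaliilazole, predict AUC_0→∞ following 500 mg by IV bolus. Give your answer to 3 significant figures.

AUC_0→∞ = Dose_iv / CL
        = 500 / 16.8 = 29.7619 mg/L·h

AUC = 29.8 mg/L·h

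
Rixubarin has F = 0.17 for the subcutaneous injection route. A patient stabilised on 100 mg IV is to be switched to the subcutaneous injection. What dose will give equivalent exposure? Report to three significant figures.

For equal systemic exposure: F × D_ev = D_iv
D_ev = D_iv / F = 100 / 0.17 = 588.235 mg

D_subcutaneous = 588 mg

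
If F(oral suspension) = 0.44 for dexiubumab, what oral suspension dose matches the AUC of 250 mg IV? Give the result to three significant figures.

D_oral = 568 mg

For equal systemic exposure: F × D_ev = D_iv
D_ev = D_iv / F = 250 / 0.44 = 568.182 mg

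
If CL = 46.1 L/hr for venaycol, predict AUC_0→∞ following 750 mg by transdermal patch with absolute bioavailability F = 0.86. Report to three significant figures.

AUC = 14.0 mg/L·hr

AUC_0→∞ = F × Dose / CL
        = 0.86 × 750 / 46.1 = 13.9913 mg/L·hr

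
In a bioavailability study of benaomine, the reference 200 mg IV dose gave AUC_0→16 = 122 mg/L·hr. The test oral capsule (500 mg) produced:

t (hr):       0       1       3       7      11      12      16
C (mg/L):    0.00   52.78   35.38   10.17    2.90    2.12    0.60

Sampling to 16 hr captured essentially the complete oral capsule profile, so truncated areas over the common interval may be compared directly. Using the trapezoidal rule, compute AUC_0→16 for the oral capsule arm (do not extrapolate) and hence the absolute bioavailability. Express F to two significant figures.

F = 0.79

Trapezoidal AUC_0→16 (oral capsule):
  [0→1]: (0.00+52.78)/2 × 1 = 26.39
  [1→3]: (52.78+35.38)/2 × 2 = 88.16
  [3→7]: (35.38+10.17)/2 × 4 = 91.1
  [7→11]: (10.17+2.90)/2 × 4 = 26.14
  [11→12]: (2.90+2.12)/2 × 1 = 2.51
  [12→16]: (2.12+0.60)/2 × 4 = 5.44
  Sum = 239.74 mg/L·hr
F = (AUC_ev/D_ev)/(AUC_iv/D_iv) = (239.74/500)/(122/200) = 0.47948/0.61 = 0.7860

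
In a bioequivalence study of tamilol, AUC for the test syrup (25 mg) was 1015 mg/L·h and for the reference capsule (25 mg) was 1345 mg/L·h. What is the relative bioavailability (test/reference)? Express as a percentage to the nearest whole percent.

F_rel = 75%

F_rel = (AUC_test/D_test) / (AUC_ref/D_ref)
      = (1015/25) / (1345/25)
      = 40.6 / 53.8 = 0.7546 = 75.46%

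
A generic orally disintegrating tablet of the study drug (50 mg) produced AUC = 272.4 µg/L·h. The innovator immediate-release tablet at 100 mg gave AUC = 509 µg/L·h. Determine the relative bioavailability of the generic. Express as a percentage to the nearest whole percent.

F_rel = (AUC_test/D_test) / (AUC_ref/D_ref)
      = (272.4/50) / (509/100)
      = 5.448 / 5.09 = 1.0703 = 107.03%

F_rel = 107%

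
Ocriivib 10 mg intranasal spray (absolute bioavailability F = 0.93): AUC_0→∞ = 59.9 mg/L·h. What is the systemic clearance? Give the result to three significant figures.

CL = 0.155 L/h

CL = F × Dose / AUC_0→∞
   = 0.93 × 10 / 59.9 = 0.155259 L/h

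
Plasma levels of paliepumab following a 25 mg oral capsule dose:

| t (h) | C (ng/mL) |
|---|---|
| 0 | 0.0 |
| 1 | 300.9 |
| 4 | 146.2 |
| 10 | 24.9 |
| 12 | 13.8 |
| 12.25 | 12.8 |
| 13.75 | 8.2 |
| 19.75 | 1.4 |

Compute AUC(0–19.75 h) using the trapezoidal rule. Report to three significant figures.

Trapezoidal AUC_0→19.75:
  [0→1]: (0.0+300.9)/2 × 1 = 150.45
  [1→4]: (300.9+146.2)/2 × 3 = 670.65
  [4→10]: (146.2+24.9)/2 × 6 = 513.3
  [10→12]: (24.9+13.8)/2 × 2 = 38.7
  [12→12.25]: (13.8+12.8)/2 × 0.25 = 3.325
  [12.25→13.75]: (12.8+8.2)/2 × 1.5 = 15.75
  [13.75→19.75]: (8.2+1.4)/2 × 6 = 28.8
  Sum = 1420.975 ng/mL·h

AUC = 1420 ng/mL·h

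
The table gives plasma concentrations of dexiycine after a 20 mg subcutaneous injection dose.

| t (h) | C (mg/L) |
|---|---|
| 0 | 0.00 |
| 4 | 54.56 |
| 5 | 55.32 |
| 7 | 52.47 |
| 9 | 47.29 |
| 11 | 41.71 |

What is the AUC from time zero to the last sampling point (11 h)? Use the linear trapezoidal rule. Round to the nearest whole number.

Trapezoidal AUC_0→11:
  [0→4]: (0.00+54.56)/2 × 4 = 109.12
  [4→5]: (54.56+55.32)/2 × 1 = 54.94
  [5→7]: (55.32+52.47)/2 × 2 = 107.79
  [7→9]: (52.47+47.29)/2 × 2 = 99.76
  [9→11]: (47.29+41.71)/2 × 2 = 89.0
  Sum = 460.61 mg/L·h

AUC = 461 mg/L·h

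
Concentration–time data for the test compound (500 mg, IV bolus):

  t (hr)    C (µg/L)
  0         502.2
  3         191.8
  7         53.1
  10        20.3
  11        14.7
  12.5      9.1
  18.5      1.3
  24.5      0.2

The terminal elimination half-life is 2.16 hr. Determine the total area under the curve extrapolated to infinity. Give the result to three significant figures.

AUC = 1710 µg/L·hr

Trapezoidal AUC_0→24.5:
  [0→3]: (502.2+191.8)/2 × 3 = 1041.0
  [3→7]: (191.8+53.1)/2 × 4 = 489.8
  [7→10]: (53.1+20.3)/2 × 3 = 110.1
  [10→11]: (20.3+14.7)/2 × 1 = 17.5
  [11→12.5]: (14.7+9.1)/2 × 1.5 = 17.85
  [12.5→18.5]: (9.1+1.3)/2 × 6 = 31.2
  [18.5→24.5]: (1.3+0.2)/2 × 6 = 4.5
  Sum = 1711.95 µg/L·hr
k_e = ln2 / t½ = 0.693147 / 2.16 = 0.3209 hr^-1
Extrapolated tail: C_last / k_e = 0.2 / 0.3209 = 0.623
AUC_0→∞ = 1711.95 + 0.623 = 1712.573 µg/L·hr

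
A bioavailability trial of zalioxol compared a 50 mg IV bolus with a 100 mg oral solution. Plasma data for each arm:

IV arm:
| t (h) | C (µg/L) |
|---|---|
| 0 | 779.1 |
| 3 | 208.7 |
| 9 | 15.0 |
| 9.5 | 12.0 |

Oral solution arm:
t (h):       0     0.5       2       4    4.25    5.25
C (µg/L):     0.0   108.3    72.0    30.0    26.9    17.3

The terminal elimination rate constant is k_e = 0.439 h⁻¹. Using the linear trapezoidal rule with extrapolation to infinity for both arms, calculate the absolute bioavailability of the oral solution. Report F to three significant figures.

F = 0.0761

Trapezoidal AUC_0→9.5 (IV):
  [0→3]: (779.1+208.7)/2 × 3 = 1481.7
  [3→9]: (208.7+15.0)/2 × 6 = 671.1
  [9→9.5]: (15.0+12.0)/2 × 0.5 = 6.75
  Sum = 2159.55 µg/L·h
IV tail: 12.0/0.439 = 27.335; AUC_iv,0→∞ = 2159.55 + 27.335 = 2186.885 µg/L·h
Trapezoidal AUC_0→5.25 (oral solution):
  [0→0.5]: (0.0+108.3)/2 × 0.5 = 27.075
  [0.5→2]: (108.3+72.0)/2 × 1.5 = 135.225
  [2→4]: (72.0+30.0)/2 × 2 = 102.0
  [4→4.25]: (30.0+26.9)/2 × 0.25 = 7.1125
  [4.25→5.25]: (26.9+17.3)/2 × 1 = 22.1
  Sum = 293.5125 µg/L·h
oral solution tail: 17.3/0.439 = 39.408; AUC_ev,0→∞ = 293.5125 + 39.408 = 332.9205 µg/L·h
F = (AUC_ev/D_ev)/(AUC_iv/D_iv) = (332.9205/100)/(2186.885/50) = 3.329205/43.7377 = 0.0761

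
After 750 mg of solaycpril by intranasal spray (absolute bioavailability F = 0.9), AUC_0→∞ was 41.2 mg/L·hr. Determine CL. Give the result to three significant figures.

CL = 16.4 L/hr

CL = F × Dose / AUC_0→∞
   = 0.9 × 750 / 41.2 = 16.3835 L/hr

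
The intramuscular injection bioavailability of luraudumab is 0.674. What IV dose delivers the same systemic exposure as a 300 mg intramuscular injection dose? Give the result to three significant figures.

D_iv = 202 mg

Systemic exposure from an extravascular dose = F × D_ev, so the equivalent IV dose is F × D_ev.
D_iv = F × D_ev = 0.674 × 300 = 202.2 mg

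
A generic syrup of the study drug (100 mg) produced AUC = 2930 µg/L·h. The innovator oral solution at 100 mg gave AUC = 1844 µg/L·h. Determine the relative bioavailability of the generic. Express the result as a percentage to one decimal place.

F_rel = (AUC_test/D_test) / (AUC_ref/D_ref)
      = (2930/100) / (1844/100)
      = 29.3 / 18.44 = 1.5889 = 158.89%

F_rel = 158.9%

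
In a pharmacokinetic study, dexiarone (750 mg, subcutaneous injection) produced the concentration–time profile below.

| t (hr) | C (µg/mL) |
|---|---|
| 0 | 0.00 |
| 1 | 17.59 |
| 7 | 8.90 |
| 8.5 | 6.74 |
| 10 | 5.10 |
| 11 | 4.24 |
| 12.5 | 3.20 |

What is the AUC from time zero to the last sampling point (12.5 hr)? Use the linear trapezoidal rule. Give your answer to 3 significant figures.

AUC = 119 µg/mL·hr

Trapezoidal AUC_0→12.5:
  [0→1]: (0.00+17.59)/2 × 1 = 8.795
  [1→7]: (17.59+8.90)/2 × 6 = 79.47
  [7→8.5]: (8.90+6.74)/2 × 1.5 = 11.73
  [8.5→10]: (6.74+5.10)/2 × 1.5 = 8.88
  [10→11]: (5.10+4.24)/2 × 1 = 4.67
  [11→12.5]: (4.24+3.20)/2 × 1.5 = 5.58
  Sum = 119.125 µg/mL·hr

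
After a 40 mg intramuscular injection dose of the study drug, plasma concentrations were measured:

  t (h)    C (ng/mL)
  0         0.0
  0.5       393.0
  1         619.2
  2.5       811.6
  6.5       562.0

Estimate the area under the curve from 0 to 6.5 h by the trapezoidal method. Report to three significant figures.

Trapezoidal AUC_0→6.5:
  [0→0.5]: (0.0+393.0)/2 × 0.5 = 98.25
  [0.5→1]: (393.0+619.2)/2 × 0.5 = 253.05
  [1→2.5]: (619.2+811.6)/2 × 1.5 = 1073.1
  [2.5→6.5]: (811.6+562.0)/2 × 4 = 2747.2
  Sum = 4171.6 ng/mL·h

AUC = 4170 ng/mL·h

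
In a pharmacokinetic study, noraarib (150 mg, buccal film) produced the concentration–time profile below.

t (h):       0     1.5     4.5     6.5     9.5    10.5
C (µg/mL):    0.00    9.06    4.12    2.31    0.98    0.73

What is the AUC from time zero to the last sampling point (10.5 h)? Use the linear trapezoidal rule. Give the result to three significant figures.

Trapezoidal AUC_0→10.5:
  [0→1.5]: (0.00+9.06)/2 × 1.5 = 6.795
  [1.5→4.5]: (9.06+4.12)/2 × 3 = 19.77
  [4.5→6.5]: (4.12+2.31)/2 × 2 = 6.43
  [6.5→9.5]: (2.31+0.98)/2 × 3 = 4.935
  [9.5→10.5]: (0.98+0.73)/2 × 1 = 0.855
  Sum = 38.785 µg/mL·h

AUC = 38.8 µg/mL·h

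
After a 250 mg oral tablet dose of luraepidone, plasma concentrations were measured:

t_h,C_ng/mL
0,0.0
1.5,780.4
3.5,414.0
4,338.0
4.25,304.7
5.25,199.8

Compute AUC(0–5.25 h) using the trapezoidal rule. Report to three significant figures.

Trapezoidal AUC_0→5.25:
  [0→1.5]: (0.0+780.4)/2 × 1.5 = 585.3
  [1.5→3.5]: (780.4+414.0)/2 × 2 = 1194.4
  [3.5→4]: (414.0+338.0)/2 × 0.5 = 188.0
  [4→4.25]: (338.0+304.7)/2 × 0.25 = 80.3375
  [4.25→5.25]: (304.7+199.8)/2 × 1 = 252.25
  Sum = 2300.2875 ng/mL·h

AUC = 2300 ng/mL·h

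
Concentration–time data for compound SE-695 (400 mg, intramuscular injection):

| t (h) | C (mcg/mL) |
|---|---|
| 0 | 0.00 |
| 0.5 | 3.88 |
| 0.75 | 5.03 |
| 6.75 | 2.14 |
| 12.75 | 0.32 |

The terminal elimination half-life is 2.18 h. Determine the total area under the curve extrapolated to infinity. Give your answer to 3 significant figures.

Trapezoidal AUC_0→12.75:
  [0→0.5]: (0.00+3.88)/2 × 0.5 = 0.97
  [0.5→0.75]: (3.88+5.03)/2 × 0.25 = 1.11375
  [0.75→6.75]: (5.03+2.14)/2 × 6 = 21.51
  [6.75→12.75]: (2.14+0.32)/2 × 6 = 7.38
  Sum = 30.97375 mcg/mL·h
k_e = ln2 / t½ = 0.693147 / 2.18 = 0.3180 h^-1
Extrapolated tail: C_last / k_e = 0.32 / 0.318 = 1.006
AUC_0→∞ = 30.97375 + 1.006 = 31.97975 mcg/mL·h

AUC = 32.0 mcg/mL·h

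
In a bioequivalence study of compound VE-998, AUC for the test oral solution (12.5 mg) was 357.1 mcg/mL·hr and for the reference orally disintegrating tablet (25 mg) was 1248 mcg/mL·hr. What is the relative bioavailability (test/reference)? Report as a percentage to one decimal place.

F_rel = (AUC_test/D_test) / (AUC_ref/D_ref)
      = (357.1/12.5) / (1248/25)
      = 28.568 / 49.92 = 0.5723 = 57.23%

F_rel = 57.2%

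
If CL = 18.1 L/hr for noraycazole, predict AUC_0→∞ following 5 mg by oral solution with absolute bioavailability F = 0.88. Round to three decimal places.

AUC = 0.243 mg/L·hr

AUC_0→∞ = F × Dose / CL
        = 0.88 × 5 / 18.1 = 0.243094 mg/L·hr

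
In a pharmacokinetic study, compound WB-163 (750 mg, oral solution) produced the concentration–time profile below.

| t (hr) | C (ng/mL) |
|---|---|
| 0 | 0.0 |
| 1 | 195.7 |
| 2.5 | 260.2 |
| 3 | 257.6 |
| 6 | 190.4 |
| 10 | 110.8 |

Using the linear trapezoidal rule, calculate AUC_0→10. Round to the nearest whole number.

Trapezoidal AUC_0→10:
  [0→1]: (0.0+195.7)/2 × 1 = 97.85
  [1→2.5]: (195.7+260.2)/2 × 1.5 = 341.925
  [2.5→3]: (260.2+257.6)/2 × 0.5 = 129.45
  [3→6]: (257.6+190.4)/2 × 3 = 672.0
  [6→10]: (190.4+110.8)/2 × 4 = 602.4
  Sum = 1843.625 ng/mL·hr

AUC = 1844 ng/mL·hr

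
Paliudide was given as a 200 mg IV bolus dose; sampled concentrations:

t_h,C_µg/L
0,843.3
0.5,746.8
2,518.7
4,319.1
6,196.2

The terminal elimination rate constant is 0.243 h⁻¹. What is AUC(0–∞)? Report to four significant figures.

AUC = 3507 µg/L·h

Trapezoidal AUC_0→6:
  [0→0.5]: (843.3+746.8)/2 × 0.5 = 397.525
  [0.5→2]: (746.8+518.7)/2 × 1.5 = 949.125
  [2→4]: (518.7+319.1)/2 × 2 = 837.8
  [4→6]: (319.1+196.2)/2 × 2 = 515.3
  Sum = 2699.75 µg/L·h
Extrapolated tail: C_last / k_e = 196.2 / 0.243 = 807.407
AUC_0→∞ = 2699.75 + 807.407 = 3507.157 µg/L·h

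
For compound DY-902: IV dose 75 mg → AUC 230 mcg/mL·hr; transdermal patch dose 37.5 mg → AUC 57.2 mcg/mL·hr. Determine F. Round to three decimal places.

F = (AUC_ev / D_ev) / (AUC_iv / D_iv)
  = (57.2/37.5) / (230/75)
  = 1.52533 / 3.06667 = 0.4974

F = 0.497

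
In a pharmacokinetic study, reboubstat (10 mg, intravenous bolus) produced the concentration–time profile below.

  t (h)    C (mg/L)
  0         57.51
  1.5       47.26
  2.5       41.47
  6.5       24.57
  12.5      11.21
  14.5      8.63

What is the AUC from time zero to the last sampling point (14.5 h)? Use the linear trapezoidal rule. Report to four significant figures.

Trapezoidal AUC_0→14.5:
  [0→1.5]: (57.51+47.26)/2 × 1.5 = 78.5775
  [1.5→2.5]: (47.26+41.47)/2 × 1 = 44.365
  [2.5→6.5]: (41.47+24.57)/2 × 4 = 132.08
  [6.5→12.5]: (24.57+11.21)/2 × 6 = 107.34
  [12.5→14.5]: (11.21+8.63)/2 × 2 = 19.84
  Sum = 382.2025 mg/L·h

AUC = 382.2 mg/L·h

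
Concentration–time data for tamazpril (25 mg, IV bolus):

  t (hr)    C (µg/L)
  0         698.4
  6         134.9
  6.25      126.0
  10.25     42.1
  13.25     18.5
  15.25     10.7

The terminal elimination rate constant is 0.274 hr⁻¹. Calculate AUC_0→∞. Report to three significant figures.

AUC = 3030 µg/L·hr

Trapezoidal AUC_0→15.25:
  [0→6]: (698.4+134.9)/2 × 6 = 2499.9
  [6→6.25]: (134.9+126.0)/2 × 0.25 = 32.6125
  [6.25→10.25]: (126.0+42.1)/2 × 4 = 336.2
  [10.25→13.25]: (42.1+18.5)/2 × 3 = 90.9
  [13.25→15.25]: (18.5+10.7)/2 × 2 = 29.2
  Sum = 2988.8125 µg/L·hr
Extrapolated tail: C_last / k_e = 10.7 / 0.274 = 39.051
AUC_0→∞ = 2988.8125 + 39.051 = 3027.8635 µg/L·hr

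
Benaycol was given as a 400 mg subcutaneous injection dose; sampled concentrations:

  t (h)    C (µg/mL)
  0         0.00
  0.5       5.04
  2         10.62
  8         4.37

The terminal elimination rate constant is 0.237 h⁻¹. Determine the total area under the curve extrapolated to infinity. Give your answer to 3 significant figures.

AUC = 76.4 µg/mL·h

Trapezoidal AUC_0→8:
  [0→0.5]: (0.00+5.04)/2 × 0.5 = 1.26
  [0.5→2]: (5.04+10.62)/2 × 1.5 = 11.745
  [2→8]: (10.62+4.37)/2 × 6 = 44.97
  Sum = 57.975 µg/mL·h
Extrapolated tail: C_last / k_e = 4.37 / 0.237 = 18.439
AUC_0→∞ = 57.975 + 18.439 = 76.414 µg/mL·h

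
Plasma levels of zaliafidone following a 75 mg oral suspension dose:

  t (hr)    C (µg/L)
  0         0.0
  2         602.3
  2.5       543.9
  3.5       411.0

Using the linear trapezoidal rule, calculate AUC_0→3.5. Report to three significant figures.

AUC = 1370 µg/L·hr

Trapezoidal AUC_0→3.5:
  [0→2]: (0.0+602.3)/2 × 2 = 602.3
  [2→2.5]: (602.3+543.9)/2 × 0.5 = 286.55
  [2.5→3.5]: (543.9+411.0)/2 × 1 = 477.45
  Sum = 1366.3 µg/L·hr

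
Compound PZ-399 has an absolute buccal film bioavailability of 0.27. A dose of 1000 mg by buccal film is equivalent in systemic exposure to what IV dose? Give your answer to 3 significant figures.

Systemic exposure from an extravascular dose = F × D_ev, so the equivalent IV dose is F × D_ev.
D_iv = F × D_ev = 0.27 × 1000 = 270 mg

D_iv = 270 mg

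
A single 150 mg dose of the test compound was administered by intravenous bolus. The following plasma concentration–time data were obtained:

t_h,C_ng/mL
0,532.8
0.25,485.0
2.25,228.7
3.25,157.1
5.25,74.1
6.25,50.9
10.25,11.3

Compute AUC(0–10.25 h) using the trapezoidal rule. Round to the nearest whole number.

Trapezoidal AUC_0→10.25:
  [0→0.25]: (532.8+485.0)/2 × 0.25 = 127.225
  [0.25→2.25]: (485.0+228.7)/2 × 2 = 713.7
  [2.25→3.25]: (228.7+157.1)/2 × 1 = 192.9
  [3.25→5.25]: (157.1+74.1)/2 × 2 = 231.2
  [5.25→6.25]: (74.1+50.9)/2 × 1 = 62.5
  [6.25→10.25]: (50.9+11.3)/2 × 4 = 124.4
  Sum = 1451.925 ng/mL·h

AUC = 1452 ng/mL·h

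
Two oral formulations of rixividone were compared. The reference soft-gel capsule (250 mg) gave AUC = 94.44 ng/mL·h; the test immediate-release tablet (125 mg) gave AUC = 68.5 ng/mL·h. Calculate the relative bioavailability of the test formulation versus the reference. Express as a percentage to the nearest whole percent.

F_rel = (AUC_test/D_test) / (AUC_ref/D_ref)
      = (68.5/125) / (94.44/250)
      = 0.548 / 0.37776 = 1.4507 = 145.07%

F_rel = 145%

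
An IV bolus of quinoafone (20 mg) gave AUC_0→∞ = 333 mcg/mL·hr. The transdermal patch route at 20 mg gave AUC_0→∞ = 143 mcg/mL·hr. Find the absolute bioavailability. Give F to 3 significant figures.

F = 0.429

F = (AUC_ev / D_ev) / (AUC_iv / D_iv)
  = (143/20) / (333/20)
  = 7.15 / 16.65 = 0.4294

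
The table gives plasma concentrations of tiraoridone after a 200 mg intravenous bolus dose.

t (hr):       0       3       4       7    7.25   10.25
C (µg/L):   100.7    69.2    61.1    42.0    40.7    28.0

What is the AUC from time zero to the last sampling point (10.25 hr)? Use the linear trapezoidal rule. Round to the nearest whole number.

AUC = 588 µg/L·hr

Trapezoidal AUC_0→10.25:
  [0→3]: (100.7+69.2)/2 × 3 = 254.85
  [3→4]: (69.2+61.1)/2 × 1 = 65.15
  [4→7]: (61.1+42.0)/2 × 3 = 154.65
  [7→7.25]: (42.0+40.7)/2 × 0.25 = 10.3375
  [7.25→10.25]: (40.7+28.0)/2 × 3 = 103.05
  Sum = 588.0375 µg/L·hr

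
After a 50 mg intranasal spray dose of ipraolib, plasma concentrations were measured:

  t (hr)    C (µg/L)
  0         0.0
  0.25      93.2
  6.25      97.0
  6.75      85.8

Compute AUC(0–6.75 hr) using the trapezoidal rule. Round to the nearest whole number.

Trapezoidal AUC_0→6.75:
  [0→0.25]: (0.0+93.2)/2 × 0.25 = 11.65
  [0.25→6.25]: (93.2+97.0)/2 × 6 = 570.6
  [6.25→6.75]: (97.0+85.8)/2 × 0.5 = 45.7
  Sum = 627.95 µg/L·hr

AUC = 628 µg/L·hr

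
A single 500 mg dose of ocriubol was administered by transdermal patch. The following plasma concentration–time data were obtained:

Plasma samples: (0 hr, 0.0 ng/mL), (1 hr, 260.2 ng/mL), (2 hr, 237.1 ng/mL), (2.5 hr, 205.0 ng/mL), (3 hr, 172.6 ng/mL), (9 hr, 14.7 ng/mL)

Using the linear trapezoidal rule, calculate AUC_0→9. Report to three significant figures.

AUC = 1150 ng/mL·hr

Trapezoidal AUC_0→9:
  [0→1]: (0.0+260.2)/2 × 1 = 130.1
  [1→2]: (260.2+237.1)/2 × 1 = 248.65
  [2→2.5]: (237.1+205.0)/2 × 0.5 = 110.525
  [2.5→3]: (205.0+172.6)/2 × 0.5 = 94.4
  [3→9]: (172.6+14.7)/2 × 6 = 561.9
  Sum = 1145.575 ng/mL·hr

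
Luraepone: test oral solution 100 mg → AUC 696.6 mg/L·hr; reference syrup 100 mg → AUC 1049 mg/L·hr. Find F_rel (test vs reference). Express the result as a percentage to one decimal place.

F_rel = 66.4%

F_rel = (AUC_test/D_test) / (AUC_ref/D_ref)
      = (696.6/100) / (1049/100)
      = 6.966 / 10.49 = 0.6641 = 66.41%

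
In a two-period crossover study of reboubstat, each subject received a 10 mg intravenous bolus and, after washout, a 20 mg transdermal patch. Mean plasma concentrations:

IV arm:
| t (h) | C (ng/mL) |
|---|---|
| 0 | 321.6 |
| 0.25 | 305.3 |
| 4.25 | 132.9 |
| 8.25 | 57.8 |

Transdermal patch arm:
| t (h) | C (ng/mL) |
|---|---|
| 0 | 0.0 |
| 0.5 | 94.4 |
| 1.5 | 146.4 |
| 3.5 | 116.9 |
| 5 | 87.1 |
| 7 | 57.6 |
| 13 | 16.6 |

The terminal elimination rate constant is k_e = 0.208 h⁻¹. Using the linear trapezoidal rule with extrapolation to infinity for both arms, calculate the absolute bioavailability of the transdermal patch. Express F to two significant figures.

F = 0.31

Trapezoidal AUC_0→8.25 (IV):
  [0→0.25]: (321.6+305.3)/2 × 0.25 = 78.3625
  [0.25→4.25]: (305.3+132.9)/2 × 4 = 876.4
  [4.25→8.25]: (132.9+57.8)/2 × 4 = 381.4
  Sum = 1336.1625 ng/mL·h
IV tail: 57.8/0.208 = 277.885; AUC_iv,0→∞ = 1336.1625 + 277.885 = 1614.0475 ng/mL·h
Trapezoidal AUC_0→13 (transdermal patch):
  [0→0.5]: (0.0+94.4)/2 × 0.5 = 23.6
  [0.5→1.5]: (94.4+146.4)/2 × 1 = 120.4
  [1.5→3.5]: (146.4+116.9)/2 × 2 = 263.3
  [3.5→5]: (116.9+87.1)/2 × 1.5 = 153.0
  [5→7]: (87.1+57.6)/2 × 2 = 144.7
  [7→13]: (57.6+16.6)/2 × 6 = 222.6
  Sum = 927.6 ng/mL·h
transdermal patch tail: 16.6/0.208 = 79.808; AUC_ev,0→∞ = 927.6 + 79.808 = 1007.408 ng/mL·h
F = (AUC_ev/D_ev)/(AUC_iv/D_iv) = (1007.408/20)/(1614.0475/10) = 50.3704/161.40475 = 0.3121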